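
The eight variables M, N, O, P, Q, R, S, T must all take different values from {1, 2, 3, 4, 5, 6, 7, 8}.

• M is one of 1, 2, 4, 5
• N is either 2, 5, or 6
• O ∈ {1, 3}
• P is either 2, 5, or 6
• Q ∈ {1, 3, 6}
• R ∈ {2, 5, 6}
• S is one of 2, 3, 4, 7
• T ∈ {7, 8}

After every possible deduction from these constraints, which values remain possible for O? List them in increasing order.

The 8 variables together cover exactly {1, 2, 3, 4, 5, 6, 7, 8} — 8 values for 8 variables — and 8 appears only in T's list, so T = 8.
The 7 still-open variables together cover exactly {1, 2, 3, 4, 5, 6, 7} — 7 values for 7 variables — and 7 appears only in S's list, so S = 7.
Among the 6 still-open variables, 4 fits only M (and all 6 values in {1, 2, 3, 4, 5, 6} must be used), so M = 4.
The 3 variables N, P, R are confined to {2, 5, 6}, which locks those values in; drop them from Q.
No further eliminations apply; O can still be any of 1, 3.

1, 3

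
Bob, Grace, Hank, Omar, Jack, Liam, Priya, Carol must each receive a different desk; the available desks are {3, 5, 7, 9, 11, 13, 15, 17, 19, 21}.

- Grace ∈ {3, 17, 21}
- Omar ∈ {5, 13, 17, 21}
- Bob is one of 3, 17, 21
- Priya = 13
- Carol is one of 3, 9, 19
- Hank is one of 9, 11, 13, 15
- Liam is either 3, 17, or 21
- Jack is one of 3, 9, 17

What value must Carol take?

Priya has just one choice, so Priya = 13. Remove 13 from Hank, Omar.
Bob, Grace, Liam share exactly the 3 values {3, 17, 21}; by pigeonhole those values go to them, so strike 3, 17, 21 from Omar, Jack, Carol.
Omar has just one choice, so Omar = 5.
Jack has just one choice, so Jack = 9. Eliminate 9 elsewhere: Hank, Carol.
So Carol = 19.

19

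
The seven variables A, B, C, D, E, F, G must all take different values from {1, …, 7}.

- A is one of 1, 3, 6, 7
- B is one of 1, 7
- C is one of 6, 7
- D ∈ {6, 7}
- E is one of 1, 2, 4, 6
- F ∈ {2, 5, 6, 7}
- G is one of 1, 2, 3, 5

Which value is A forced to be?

The 7 variables draw from only 7 values {1, 2, 3, 4, 5, 6, 7}, so each is used; only E can be 4, hence E = 4.
The 2 variables C and D are confined to {6, 7}, which locks those values in; drop them from A, B, F.
B must be 1 (only option left). So A, G can't be 1.
So A = 3.

3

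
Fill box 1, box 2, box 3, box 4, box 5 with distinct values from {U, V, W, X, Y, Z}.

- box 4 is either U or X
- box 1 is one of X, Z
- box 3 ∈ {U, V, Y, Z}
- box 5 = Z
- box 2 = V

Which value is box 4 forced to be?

U

box 2 must be V (only option left). Strike V from box 3.
box 5's domain is down to {Z}, so box 5 = Z. So box 1, box 3 can't be Z.
That leaves box 1 = X. Strike X from box 4.
So box 4 = U.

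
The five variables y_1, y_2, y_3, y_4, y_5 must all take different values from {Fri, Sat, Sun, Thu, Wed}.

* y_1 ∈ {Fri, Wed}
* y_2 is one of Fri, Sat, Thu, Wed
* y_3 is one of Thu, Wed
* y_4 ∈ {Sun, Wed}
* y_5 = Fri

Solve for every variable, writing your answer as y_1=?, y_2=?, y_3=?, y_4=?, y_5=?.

y_1=Wed, y_2=Sat, y_3=Thu, y_4=Sun, y_5=Fri

y_5 has just one choice, so y_5 = Fri. So y_1, y_2 can't be Fri.
That leaves y_1 = Wed. Remove Wed from y_2, y_3, y_4.
That leaves y_3 = Thu. Eliminate Thu elsewhere: y_2.
y_4's domain is down to {Sun}, so y_4 = Sun.
y_2's domain is down to {Sat}, so y_2 = Sat.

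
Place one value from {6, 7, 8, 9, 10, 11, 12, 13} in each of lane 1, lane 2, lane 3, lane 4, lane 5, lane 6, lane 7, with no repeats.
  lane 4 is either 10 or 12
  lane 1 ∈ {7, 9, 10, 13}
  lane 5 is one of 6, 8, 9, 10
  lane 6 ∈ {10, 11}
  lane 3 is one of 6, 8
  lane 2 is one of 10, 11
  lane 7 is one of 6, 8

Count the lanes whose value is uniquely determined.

2

The 2 variables lane 2 and lane 6 are confined to {10, 11}, which locks those values in; drop them from lane 1, lane 4, lane 5.
lane 4's domain is down to {12}, so lane 4 = 12.
The 2 variables lane 3 and lane 7 are confined to {6, 8}, which locks those values in; drop them from lane 5.
lane 5's domain is down to {9}, so lane 5 = 9. Eliminate 9 elsewhere: lane 1.
Determined: lane 4=12, lane 5=9. The other lanes each still have more than one consistent value. That makes 2.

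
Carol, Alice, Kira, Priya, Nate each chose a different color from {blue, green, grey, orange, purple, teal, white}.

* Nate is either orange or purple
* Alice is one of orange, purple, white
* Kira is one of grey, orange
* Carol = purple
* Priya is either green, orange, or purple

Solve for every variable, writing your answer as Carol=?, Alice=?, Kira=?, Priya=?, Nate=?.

Carol has just one choice, so Carol = purple. Strike purple from Alice, Priya, Nate.
Nate's domain is down to {orange}, so Nate = orange. Strike orange from Alice, Kira, Priya.
Alice must be white (only option left).
That leaves Kira = grey.
Priya has just one choice, so Priya = green.

Carol=purple, Alice=white, Kira=grey, Priya=green, Nate=orange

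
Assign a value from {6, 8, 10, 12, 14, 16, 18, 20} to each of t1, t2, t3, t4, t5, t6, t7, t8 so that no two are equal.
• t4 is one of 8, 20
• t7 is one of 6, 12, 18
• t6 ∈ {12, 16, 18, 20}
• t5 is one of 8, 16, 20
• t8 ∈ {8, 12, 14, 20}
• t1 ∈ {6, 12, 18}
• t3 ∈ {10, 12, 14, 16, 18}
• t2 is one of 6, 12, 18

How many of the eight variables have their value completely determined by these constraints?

2

The 8 variables draw from only 8 values {6, 8, 10, 12, 14, 16, 18, 20}, so each is used; only t3 can be 10, hence t3 = 10.
The 7 still-open variables together cover exactly {6, 8, 12, 14, 16, 18, 20} — 7 values for 7 variables — and 14 appears only in t8's list, so t8 = 14.
The 3 variables t1, t2, t7 are confined to {6, 12, 18}, which locks those values in; drop them from t6.
Determined: t3=10, t8=14. The other variables each still have more than one consistent value. That makes 2.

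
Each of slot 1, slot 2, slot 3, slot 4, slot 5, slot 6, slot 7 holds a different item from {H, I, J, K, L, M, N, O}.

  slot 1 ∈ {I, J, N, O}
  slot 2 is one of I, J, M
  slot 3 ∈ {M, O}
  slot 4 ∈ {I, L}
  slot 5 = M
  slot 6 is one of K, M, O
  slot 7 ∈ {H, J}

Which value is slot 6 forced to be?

K

slot 5 must be M (only option left). Remove M from slot 2, slot 3, slot 6.
slot 3 has just one choice, so slot 3 = O. Eliminate O elsewhere: slot 1, slot 6.
So slot 6 = K.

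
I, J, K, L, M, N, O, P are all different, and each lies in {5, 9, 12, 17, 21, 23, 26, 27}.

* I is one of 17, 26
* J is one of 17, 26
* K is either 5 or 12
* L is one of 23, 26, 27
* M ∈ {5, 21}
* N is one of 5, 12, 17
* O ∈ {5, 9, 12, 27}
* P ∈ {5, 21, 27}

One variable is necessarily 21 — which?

M

Among the 8 variables, 9 fits only O (and all 8 values in {5, 9, 12, 17, 21, 23, 26, 27} must be used), so O = 9.
The 7 still-open variables draw from only 7 values {5, 12, 17, 21, 23, 26, 27}, so each is used; only L can be 23, hence L = 23.
The 6 still-open variables together cover exactly {5, 12, 17, 21, 26, 27} — 6 values for 6 variables — and 27 appears only in P's list, so P = 27.
The 5 still-open variables draw from only 5 values {5, 12, 17, 21, 26}, so each is used; only M can be 21, hence M = 21.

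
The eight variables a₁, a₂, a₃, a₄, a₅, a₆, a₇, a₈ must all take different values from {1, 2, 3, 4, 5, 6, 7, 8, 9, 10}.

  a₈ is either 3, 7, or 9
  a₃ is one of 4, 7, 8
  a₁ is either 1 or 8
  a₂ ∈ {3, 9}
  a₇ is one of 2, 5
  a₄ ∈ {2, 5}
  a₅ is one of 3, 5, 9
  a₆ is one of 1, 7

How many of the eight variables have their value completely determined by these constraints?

4

Among the 8 variables, 4 fits only a₃ (and all 8 values in {1, 2, 3, 4, 5, 7, 8, 9} must be used), so a₃ = 4.
The 7 still-open variables together cover exactly {1, 2, 3, 5, 7, 8, 9} — 7 values for 7 variables — and 8 appears only in a₁'s list, so a₁ = 8.
The 6 still-open variables together cover exactly {1, 2, 3, 5, 7, 9} — 6 values for 6 variables — and 1 appears only in a₆'s list, so a₆ = 1.
Among the 5 still-open variables, 7 fits only a₈ (and all 5 values in {2, 3, 5, 7, 9} must be used), so a₈ = 7.
a₄ and a₇ share exactly the 2 values {2, 5}; by pigeonhole those values go to them, so strike 2, 5 from a₅.
Determined: a₁=8, a₃=4, a₆=1, a₈=7. The other variables each still have more than one consistent value. That makes 4.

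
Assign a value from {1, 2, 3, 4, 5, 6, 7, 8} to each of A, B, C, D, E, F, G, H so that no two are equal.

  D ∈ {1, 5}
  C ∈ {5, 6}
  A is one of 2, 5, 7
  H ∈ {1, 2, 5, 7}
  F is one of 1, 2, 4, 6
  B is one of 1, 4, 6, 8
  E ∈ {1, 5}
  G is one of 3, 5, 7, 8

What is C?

Among the 8 variables, 3 fits only G (and all 8 values in {1, 2, 3, 4, 5, 6, 7, 8} must be used), so G = 3.
The 7 still-open variables draw from only 7 values {1, 2, 4, 5, 6, 7, 8}, so each is used; only B can be 8, hence B = 8.
The 6 still-open variables together cover exactly {1, 2, 4, 5, 6, 7} — 6 values for 6 variables — and 4 appears only in F's list, so F = 4.
The 5 still-open variables together cover exactly {1, 2, 5, 6, 7} — 5 values for 5 variables — and 6 appears only in C's list, so C = 6.

6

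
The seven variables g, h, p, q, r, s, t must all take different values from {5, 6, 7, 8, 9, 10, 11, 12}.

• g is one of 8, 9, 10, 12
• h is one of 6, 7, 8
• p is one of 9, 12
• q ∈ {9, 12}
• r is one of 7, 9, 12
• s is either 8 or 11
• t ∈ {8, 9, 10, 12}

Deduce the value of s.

The 7 variables together cover exactly {6, 7, 8, 9, 10, 11, 12} — 7 values for 7 variables — and 6 appears only in h's list, so h = 6.
Among the 6 still-open variables, 7 fits only r (and all 6 values in {7, 8, 9, 10, 11, 12} must be used), so r = 7.
The 5 still-open variables draw from only 5 values {8, 9, 10, 11, 12}, so each is used; only s can be 11, hence s = 11.

11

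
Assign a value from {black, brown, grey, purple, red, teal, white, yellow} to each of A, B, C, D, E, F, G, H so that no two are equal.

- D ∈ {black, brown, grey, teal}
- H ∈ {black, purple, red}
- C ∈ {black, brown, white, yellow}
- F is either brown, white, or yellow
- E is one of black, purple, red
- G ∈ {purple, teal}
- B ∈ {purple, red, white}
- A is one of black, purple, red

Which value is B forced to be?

Among the 8 variables, grey fits only D (and all 8 values in {black, brown, grey, purple, red, teal, white, yellow} must be used), so D = grey.
Among the 7 still-open variables, teal fits only G (and all 7 values in {black, brown, purple, red, teal, white, yellow} must be used), so G = teal.
A, E, H between them cover only {black, purple, red} — a naked triple. Remove those values from B, C.
So B = white.

white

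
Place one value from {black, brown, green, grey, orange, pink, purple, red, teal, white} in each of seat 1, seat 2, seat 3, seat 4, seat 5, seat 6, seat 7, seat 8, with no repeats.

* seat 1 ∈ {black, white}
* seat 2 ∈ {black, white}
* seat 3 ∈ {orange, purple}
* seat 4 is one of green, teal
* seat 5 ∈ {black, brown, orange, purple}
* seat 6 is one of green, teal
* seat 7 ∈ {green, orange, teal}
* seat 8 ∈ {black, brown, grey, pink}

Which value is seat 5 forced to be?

seat 1 and seat 2 share exactly the 2 values {black, white}; by pigeonhole those values go to them, so strike black, white from seat 5, seat 8.
seat 4 and seat 6 between them cover only {green, teal} — a naked pair. Remove those values from seat 7.
seat 7 must be orange (only option left). Strike orange from seat 3, seat 5.
seat 3's domain is down to {purple}, so seat 3 = purple. Remove purple from seat 5.
So seat 5 = brown.

brown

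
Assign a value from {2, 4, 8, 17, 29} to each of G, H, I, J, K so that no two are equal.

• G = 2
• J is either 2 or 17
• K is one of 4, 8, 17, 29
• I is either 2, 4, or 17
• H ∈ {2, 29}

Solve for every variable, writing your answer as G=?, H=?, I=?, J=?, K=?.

G=2, H=29, I=4, J=17, K=8

G has just one choice, so G = 2. Eliminate 2 elsewhere: H, I, J.
That leaves H = 29. Remove 29 from K.
J must be 17 (only option left). So I, K can't be 17.
I must be 4 (only option left). Remove 4 from K.
K's domain is down to {8}, so K = 8.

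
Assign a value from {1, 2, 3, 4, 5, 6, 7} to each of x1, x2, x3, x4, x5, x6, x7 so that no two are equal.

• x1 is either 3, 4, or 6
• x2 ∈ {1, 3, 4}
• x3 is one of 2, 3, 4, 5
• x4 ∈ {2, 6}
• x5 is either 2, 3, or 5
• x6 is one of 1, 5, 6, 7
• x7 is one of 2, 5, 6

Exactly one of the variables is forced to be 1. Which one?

x2

The 7 variables draw from only 7 values {1, 2, 3, 4, 5, 6, 7}, so each is used; only x6 can be 7, hence x6 = 7.
The 6 still-open variables together cover exactly {1, 2, 3, 4, 5, 6} — 6 values for 6 variables — and 1 appears only in x2's list, so x2 = 1.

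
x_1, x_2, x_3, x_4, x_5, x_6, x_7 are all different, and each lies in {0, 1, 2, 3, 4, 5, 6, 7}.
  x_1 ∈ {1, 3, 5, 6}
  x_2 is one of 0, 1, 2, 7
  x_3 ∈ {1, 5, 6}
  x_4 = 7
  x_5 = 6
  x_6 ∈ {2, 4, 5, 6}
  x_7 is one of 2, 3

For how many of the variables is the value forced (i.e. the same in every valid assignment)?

x_4 has just one choice, so x_4 = 7. Eliminate 7 elsewhere: x_2.
x_5 must be 6 (only option left). Strike 6 from x_1, x_3, x_6.
Determined: x_4=7, x_5=6. The other variables each still have more than one consistent value. That makes 2.

2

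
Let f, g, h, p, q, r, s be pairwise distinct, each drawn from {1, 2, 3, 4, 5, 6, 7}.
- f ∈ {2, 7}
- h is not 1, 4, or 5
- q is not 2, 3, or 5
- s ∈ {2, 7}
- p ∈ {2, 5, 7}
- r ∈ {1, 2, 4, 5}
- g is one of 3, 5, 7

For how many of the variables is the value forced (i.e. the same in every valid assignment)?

f and s share exactly the 2 values {2, 7}; by pigeonhole those values go to them, so strike 2, 7 from g, h, p, q, r.
p has just one choice, so p = 5. Strike 5 from g, r.
g's domain is down to {3}, so g = 3. So h can't be 3.
That leaves h = 6. Eliminate 6 elsewhere: q.
Determined: g=3, h=6, p=5. The other variables each still have more than one consistent value. That makes 3.

3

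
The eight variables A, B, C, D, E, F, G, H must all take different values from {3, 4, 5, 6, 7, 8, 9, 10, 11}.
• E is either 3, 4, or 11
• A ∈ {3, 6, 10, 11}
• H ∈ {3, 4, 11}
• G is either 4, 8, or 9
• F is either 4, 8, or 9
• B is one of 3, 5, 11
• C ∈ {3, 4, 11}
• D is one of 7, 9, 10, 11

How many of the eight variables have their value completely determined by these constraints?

C, E, H share exactly the 3 values {3, 4, 11}; by pigeonhole those values go to them, so strike 3, 4, 11 from A, B, D, F, G.
B's domain is down to {5}, so B = 5.
The 2 variables F and G are confined to {8, 9}, which locks those values in; drop them from D.
Determined: B=5. The other variables each still have more than one consistent value. That makes 1.

1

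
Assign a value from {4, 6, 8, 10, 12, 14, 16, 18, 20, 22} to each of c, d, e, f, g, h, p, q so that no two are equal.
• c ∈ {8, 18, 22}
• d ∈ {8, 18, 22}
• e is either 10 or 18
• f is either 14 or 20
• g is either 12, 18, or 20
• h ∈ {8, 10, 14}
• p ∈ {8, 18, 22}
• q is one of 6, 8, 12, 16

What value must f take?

20

c, d, p share exactly the 3 values {8, 18, 22}; by pigeonhole those values go to them, so strike 8, 18, 22 from e, g, h, q.
e's domain is down to {10}, so e = 10. Eliminate 10 elsewhere: h.
That leaves h = 14. Remove 14 from f.
So f = 20.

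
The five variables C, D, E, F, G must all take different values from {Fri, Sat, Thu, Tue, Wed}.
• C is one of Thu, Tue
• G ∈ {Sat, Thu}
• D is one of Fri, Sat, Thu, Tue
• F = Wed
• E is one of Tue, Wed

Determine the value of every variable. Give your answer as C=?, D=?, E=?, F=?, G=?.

C=Thu, D=Fri, E=Tue, F=Wed, G=Sat

F has just one choice, so F = Wed. Eliminate Wed elsewhere: E.
E's domain is down to {Tue}, so E = Tue. Eliminate Tue elsewhere: C, D.
That leaves C = Thu. Strike Thu from D, G.
G has just one choice, so G = Sat. Strike Sat from D.
D's domain is down to {Fri}, so D = Fri.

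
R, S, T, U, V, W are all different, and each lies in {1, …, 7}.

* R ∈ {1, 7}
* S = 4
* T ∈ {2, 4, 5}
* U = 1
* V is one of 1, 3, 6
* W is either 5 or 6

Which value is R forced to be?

7

S must be 4 (only option left). So T can't be 4.
U must be 1 (only option left). So R, V can't be 1.
So R = 7.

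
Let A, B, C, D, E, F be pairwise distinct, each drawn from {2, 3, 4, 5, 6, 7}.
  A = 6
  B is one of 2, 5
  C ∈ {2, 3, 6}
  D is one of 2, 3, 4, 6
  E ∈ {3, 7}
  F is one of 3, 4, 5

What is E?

7

A's domain is down to {6}, so A = 6. So C, D can't be 6.
The 5 still-open variables draw from only 5 values {2, 3, 4, 5, 7}, so each is used; only E can be 7, hence E = 7.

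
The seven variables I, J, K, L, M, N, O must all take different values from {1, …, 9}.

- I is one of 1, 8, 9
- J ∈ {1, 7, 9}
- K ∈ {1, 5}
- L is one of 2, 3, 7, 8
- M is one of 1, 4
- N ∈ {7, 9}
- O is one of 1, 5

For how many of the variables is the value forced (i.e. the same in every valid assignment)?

K and O share exactly the 2 values {1, 5}; by pigeonhole those values go to them, so strike 1, 5 from I, J, M.
M has just one choice, so M = 4.
J and N between them cover only {7, 9} — a naked pair. Remove those values from I, L.
I must be 8 (only option left). Strike 8 from L.
Determined: I=8, M=4. The other variables each still have more than one consistent value. That makes 2.

2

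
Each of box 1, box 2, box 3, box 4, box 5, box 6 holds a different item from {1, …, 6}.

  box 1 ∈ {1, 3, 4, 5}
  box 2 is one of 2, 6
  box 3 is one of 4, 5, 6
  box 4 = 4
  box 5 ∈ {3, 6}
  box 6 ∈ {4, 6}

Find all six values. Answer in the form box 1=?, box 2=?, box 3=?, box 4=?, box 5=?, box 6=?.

box 1=1, box 2=2, box 3=5, box 4=4, box 5=3, box 6=6

box 4 has just one choice, so box 4 = 4. Strike 4 from box 1, box 3, box 6.
That leaves box 6 = 6. So box 2, box 3, box 5 can't be 6.
box 2's domain is down to {2}, so box 2 = 2.
box 3 has just one choice, so box 3 = 5. Remove 5 from box 1.
That leaves box 5 = 3. Strike 3 from box 1.
box 1 has just one choice, so box 1 = 1.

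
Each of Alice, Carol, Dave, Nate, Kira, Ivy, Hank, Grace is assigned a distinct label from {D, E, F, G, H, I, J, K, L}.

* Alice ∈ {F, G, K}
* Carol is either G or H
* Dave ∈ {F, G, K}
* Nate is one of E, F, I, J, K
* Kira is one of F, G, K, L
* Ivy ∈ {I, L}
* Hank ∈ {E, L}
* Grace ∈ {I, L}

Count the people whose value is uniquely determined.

3

The 8 variables draw from only 8 values {E, F, G, H, I, J, K, L}, so each is used; only Carol can be H, hence Carol = H.
The 7 still-open variables draw from only 7 values {E, F, G, I, J, K, L}, so each is used; only Nate can be J, hence Nate = J.
The 6 still-open variables draw from only 6 values {E, F, G, I, K, L}, so each is used; only Hank can be E, hence Hank = E.
Ivy and Grace between them cover only {I, L} — a naked pair. Remove those values from Kira.
Determined: Carol=H, Nate=J, Hank=E. The other people each still have more than one consistent value. That makes 3.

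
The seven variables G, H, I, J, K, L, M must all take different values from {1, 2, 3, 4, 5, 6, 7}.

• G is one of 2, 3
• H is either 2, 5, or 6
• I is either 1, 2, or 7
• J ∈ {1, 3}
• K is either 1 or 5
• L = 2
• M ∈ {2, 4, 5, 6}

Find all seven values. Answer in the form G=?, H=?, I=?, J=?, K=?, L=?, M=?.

G=3, H=6, I=7, J=1, K=5, L=2, M=4

L's domain is down to {2}, so L = 2. Eliminate 2 elsewhere: G, H, I, M.
G's domain is down to {3}, so G = 3. So J can't be 3.
That leaves J = 1. Eliminate 1 elsewhere: I, K.
That leaves K = 5. Remove 5 from H, M.
H's domain is down to {6}, so H = 6. Remove 6 from M.
That leaves I = 7.
M's domain is down to {4}, so M = 4.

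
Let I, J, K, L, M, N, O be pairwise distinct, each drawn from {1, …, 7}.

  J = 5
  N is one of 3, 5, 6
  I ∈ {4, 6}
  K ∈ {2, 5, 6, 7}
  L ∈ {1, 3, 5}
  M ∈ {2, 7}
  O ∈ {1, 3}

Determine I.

J has just one choice, so J = 5. So K, L, N can't be 5.
Among the 6 still-open variables, 4 fits only I (and all 6 values in {1, 2, 3, 4, 6, 7} must be used), so I = 4.

4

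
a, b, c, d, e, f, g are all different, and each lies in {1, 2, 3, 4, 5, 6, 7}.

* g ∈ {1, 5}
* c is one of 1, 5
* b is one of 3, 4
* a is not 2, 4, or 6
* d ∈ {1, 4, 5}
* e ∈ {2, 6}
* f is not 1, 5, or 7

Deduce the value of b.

Among the 7 variables, 7 fits only a (and all 7 values in {1, 2, 3, 4, 5, 6, 7} must be used), so a = 7.
c and g share exactly the 2 values {1, 5}; by pigeonhole those values go to them, so strike 1, 5 from d.
That leaves d = 4. Eliminate 4 elsewhere: b, f.
So b = 3.

3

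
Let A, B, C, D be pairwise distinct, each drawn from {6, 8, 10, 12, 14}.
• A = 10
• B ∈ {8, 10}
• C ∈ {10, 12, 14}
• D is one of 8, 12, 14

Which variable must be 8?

A's domain is down to {10}, so A = 10. Remove 10 from B, C.
So 8 goes to B.

B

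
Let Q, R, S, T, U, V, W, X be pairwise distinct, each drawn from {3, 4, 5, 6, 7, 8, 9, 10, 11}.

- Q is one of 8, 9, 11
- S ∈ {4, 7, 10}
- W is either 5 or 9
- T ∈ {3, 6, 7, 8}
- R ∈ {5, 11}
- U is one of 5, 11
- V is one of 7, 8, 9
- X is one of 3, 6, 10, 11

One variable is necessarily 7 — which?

V

R and U share exactly the 2 values {5, 11}; by pigeonhole those values go to them, so strike 5, 11 from Q, W, X.
That leaves W = 9. Strike 9 from Q, V.
Q must be 8 (only option left). So T, V can't be 8.
So 7 goes to V.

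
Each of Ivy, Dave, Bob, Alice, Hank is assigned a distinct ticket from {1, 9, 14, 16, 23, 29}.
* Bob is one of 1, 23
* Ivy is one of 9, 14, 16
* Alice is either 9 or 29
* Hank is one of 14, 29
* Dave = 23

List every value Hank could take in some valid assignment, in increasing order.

Dave has just one choice, so Dave = 23. Eliminate 23 elsewhere: Bob.
Bob has just one choice, so Bob = 1.
No further eliminations apply; Hank can still be any of 14, 29.

14, 29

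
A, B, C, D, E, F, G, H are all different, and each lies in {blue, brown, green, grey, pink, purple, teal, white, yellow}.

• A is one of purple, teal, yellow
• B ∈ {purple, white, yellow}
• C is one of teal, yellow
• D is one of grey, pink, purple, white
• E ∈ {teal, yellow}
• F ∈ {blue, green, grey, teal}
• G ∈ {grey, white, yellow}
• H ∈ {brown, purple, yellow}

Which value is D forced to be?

pink

C and E between them cover only {teal, yellow} — a naked pair. Remove those values from A, B, F, G, H.
A's domain is down to {purple}, so A = purple. Eliminate purple elsewhere: B, D, H.
B's domain is down to {white}, so B = white. Eliminate white elsewhere: D, G.
G has just one choice, so G = grey. Strike grey from D, F.
So D = pink.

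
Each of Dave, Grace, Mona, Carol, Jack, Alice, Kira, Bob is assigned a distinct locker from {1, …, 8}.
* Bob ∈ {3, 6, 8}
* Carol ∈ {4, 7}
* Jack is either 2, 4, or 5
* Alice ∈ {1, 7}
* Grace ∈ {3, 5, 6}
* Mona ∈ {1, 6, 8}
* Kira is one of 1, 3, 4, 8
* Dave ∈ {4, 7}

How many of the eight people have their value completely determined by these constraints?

The 8 variables draw from only 8 values {1, 2, 3, 4, 5, 6, 7, 8}, so each is used; only Jack can be 2, hence Jack = 2.
The 7 still-open variables together cover exactly {1, 3, 4, 5, 6, 7, 8} — 7 values for 7 variables — and 5 appears only in Grace's list, so Grace = 5.
The 2 variables Dave and Carol are confined to {4, 7}, which locks those values in; drop them from Alice, Kira.
Alice must be 1 (only option left). Remove 1 from Mona, Kira.
Determined: Grace=5, Jack=2, Alice=1. The other people each still have more than one consistent value. That makes 3.

3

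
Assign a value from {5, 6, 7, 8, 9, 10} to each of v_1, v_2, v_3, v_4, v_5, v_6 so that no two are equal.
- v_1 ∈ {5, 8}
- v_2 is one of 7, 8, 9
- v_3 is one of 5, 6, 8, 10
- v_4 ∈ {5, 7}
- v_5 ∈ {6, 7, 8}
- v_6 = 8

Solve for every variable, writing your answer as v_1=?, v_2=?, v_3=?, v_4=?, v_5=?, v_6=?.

v_6's domain is down to {8}, so v_6 = 8. So v_1, v_2, v_3, v_5 can't be 8.
v_1 has just one choice, so v_1 = 5. Remove 5 from v_3, v_4.
v_4 must be 7 (only option left). So v_2, v_5 can't be 7.
v_5 has just one choice, so v_5 = 6. So v_3 can't be 6.
v_2 must be 9 (only option left).
v_3 has just one choice, so v_3 = 10.

v_1=5, v_2=9, v_3=10, v_4=7, v_5=6, v_6=8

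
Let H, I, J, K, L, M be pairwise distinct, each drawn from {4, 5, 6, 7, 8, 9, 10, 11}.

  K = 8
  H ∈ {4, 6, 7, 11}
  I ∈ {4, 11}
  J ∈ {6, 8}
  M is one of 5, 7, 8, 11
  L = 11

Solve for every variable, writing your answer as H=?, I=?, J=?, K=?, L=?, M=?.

K must be 8 (only option left). So J, M can't be 8.
L's domain is down to {11}, so L = 11. Remove 11 from H, I, M.
I must be 4 (only option left). Eliminate 4 elsewhere: H.
That leaves J = 6. Strike 6 from H.
H has just one choice, so H = 7. Remove 7 from M.
M has just one choice, so M = 5.

H=7, I=4, J=6, K=8, L=11, M=5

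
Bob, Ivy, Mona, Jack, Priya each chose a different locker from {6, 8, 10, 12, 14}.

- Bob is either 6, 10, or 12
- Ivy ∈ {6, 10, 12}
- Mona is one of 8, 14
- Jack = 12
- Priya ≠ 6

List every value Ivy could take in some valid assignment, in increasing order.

Jack has just one choice, so Jack = 12. Eliminate 12 elsewhere: Bob, Ivy, Priya.
The 2 variables Bob and Ivy are confined to {6, 10}, which locks those values in; drop them from Priya.
No further eliminations apply; Ivy can still be any of 6, 10.

6, 10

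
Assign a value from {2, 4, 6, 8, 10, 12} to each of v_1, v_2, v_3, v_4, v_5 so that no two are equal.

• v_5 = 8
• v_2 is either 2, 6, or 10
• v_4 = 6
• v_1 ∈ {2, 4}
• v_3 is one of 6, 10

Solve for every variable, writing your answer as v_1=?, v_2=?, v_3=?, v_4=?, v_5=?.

v_1=4, v_2=2, v_3=10, v_4=6, v_5=8

v_4's domain is down to {6}, so v_4 = 6. Strike 6 from v_2, v_3.
v_5 must be 8 (only option left).
That leaves v_3 = 10. Eliminate 10 elsewhere: v_2.
That leaves v_2 = 2. So v_1 can't be 2.
v_1 must be 4 (only option left).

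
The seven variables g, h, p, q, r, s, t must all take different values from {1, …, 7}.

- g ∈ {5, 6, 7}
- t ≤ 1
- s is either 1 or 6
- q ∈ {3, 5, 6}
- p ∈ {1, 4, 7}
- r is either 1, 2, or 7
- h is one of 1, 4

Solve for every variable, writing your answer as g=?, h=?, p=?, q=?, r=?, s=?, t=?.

g=5, h=4, p=7, q=3, r=2, s=6, t=1

t has just one choice, so t = 1. Remove 1 from h, p, r, s.
h has just one choice, so h = 4. Strike 4 from p.
That leaves p = 7. So g, r can't be 7.
r must be 2 (only option left).
s's domain is down to {6}, so s = 6. Eliminate 6 elsewhere: g, q.
g must be 5 (only option left). Eliminate 5 elsewhere: q.
q's domain is down to {3}, so q = 3.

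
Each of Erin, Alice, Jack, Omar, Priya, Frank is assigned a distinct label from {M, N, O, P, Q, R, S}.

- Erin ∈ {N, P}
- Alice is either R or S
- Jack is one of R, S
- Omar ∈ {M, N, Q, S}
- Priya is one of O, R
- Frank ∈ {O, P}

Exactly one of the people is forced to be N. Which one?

Alice and Jack between them cover only {R, S} — a naked pair. Remove those values from Omar, Priya.
Priya must be O (only option left). Strike O from Frank.
Frank must be P (only option left). So Erin can't be P.
So N goes to Erin.

Erin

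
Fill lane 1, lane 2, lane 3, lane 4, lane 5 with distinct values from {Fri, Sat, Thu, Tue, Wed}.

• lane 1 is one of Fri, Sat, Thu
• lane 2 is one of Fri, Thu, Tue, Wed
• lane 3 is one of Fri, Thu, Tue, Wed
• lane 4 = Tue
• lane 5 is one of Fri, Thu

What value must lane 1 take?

lane 4's domain is down to {Tue}, so lane 4 = Tue. Remove Tue from lane 2, lane 3.
The 4 still-open variables draw from only 4 values {Fri, Sat, Thu, Wed}, so each is used; only lane 1 can be Sat, hence lane 1 = Sat.

Sat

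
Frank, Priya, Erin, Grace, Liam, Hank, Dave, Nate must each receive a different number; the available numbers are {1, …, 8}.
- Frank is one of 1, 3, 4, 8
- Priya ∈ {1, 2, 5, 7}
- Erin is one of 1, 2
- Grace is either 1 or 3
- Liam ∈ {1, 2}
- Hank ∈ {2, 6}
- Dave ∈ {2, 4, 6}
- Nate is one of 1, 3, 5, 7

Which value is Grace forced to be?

3

The 8 variables draw from only 8 values {1, 2, 3, 4, 5, 6, 7, 8}, so each is used; only Frank can be 8, hence Frank = 8.
Among the 7 still-open variables, 4 fits only Dave (and all 7 values in {1, 2, 3, 4, 5, 6, 7} must be used), so Dave = 4.
The 6 still-open variables together cover exactly {1, 2, 3, 5, 6, 7} — 6 values for 6 variables — and 6 appears only in Hank's list, so Hank = 6.
Erin and Liam share exactly the 2 values {1, 2}; by pigeonhole those values go to them, so strike 1, 2 from Priya, Grace, Nate.
So Grace = 3.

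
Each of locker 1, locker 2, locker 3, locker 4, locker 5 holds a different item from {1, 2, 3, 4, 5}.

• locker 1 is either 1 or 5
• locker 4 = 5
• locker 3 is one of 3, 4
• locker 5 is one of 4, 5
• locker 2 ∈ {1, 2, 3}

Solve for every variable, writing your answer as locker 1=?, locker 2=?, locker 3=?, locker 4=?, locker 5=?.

locker 4's domain is down to {5}, so locker 4 = 5. So locker 1, locker 5 can't be 5.
locker 5 has just one choice, so locker 5 = 4. Strike 4 from locker 3.
locker 1 must be 1 (only option left). Eliminate 1 elsewhere: locker 2.
locker 3's domain is down to {3}, so locker 3 = 3. So locker 2 can't be 3.
locker 2 has just one choice, so locker 2 = 2.

locker 1=1, locker 2=2, locker 3=3, locker 4=5, locker 5=4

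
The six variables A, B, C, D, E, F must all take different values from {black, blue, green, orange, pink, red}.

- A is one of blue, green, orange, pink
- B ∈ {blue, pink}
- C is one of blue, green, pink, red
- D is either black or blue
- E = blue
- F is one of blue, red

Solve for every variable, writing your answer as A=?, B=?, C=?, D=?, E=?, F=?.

A=orange, B=pink, C=green, D=black, E=blue, F=red

E's domain is down to {blue}, so E = blue. Remove blue from A, B, C, D, F.
F has just one choice, so F = red. Remove red from C.
That leaves B = pink. Eliminate pink elsewhere: A, C.
C's domain is down to {green}, so C = green. Strike green from A.
That leaves D = black.
A has just one choice, so A = orange.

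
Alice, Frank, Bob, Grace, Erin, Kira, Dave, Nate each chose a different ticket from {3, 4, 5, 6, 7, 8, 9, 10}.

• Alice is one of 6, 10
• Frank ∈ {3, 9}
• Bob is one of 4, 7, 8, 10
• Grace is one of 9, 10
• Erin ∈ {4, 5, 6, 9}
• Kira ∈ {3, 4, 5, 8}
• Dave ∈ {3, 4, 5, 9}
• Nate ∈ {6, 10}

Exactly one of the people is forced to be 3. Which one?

Among the 8 variables, 7 fits only Bob (and all 8 values in {3, 4, 5, 6, 7, 8, 9, 10} must be used), so Bob = 7.
The 7 still-open variables draw from only 7 values {3, 4, 5, 6, 8, 9, 10}, so each is used; only Kira can be 8, hence Kira = 8.
Alice and Nate share exactly the 2 values {6, 10}; by pigeonhole those values go to them, so strike 6, 10 from Grace, Erin.
Grace's domain is down to {9}, so Grace = 9. Strike 9 from Frank, Erin, Dave.
So 3 goes to Frank.

Frank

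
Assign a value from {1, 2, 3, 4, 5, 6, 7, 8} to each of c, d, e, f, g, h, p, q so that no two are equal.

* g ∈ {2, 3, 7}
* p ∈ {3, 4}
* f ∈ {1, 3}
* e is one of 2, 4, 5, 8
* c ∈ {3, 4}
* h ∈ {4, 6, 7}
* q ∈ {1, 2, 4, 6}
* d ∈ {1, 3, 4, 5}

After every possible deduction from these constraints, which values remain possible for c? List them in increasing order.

Among the 8 variables, 8 fits only e (and all 8 values in {1, 2, 3, 4, 5, 6, 7, 8} must be used), so e = 8.
The 7 still-open variables draw from only 7 values {1, 2, 3, 4, 5, 6, 7}, so each is used; only d can be 5, hence d = 5.
The 2 variables c and p are confined to {3, 4}, which locks those values in; drop them from f, g, h, q.
That leaves f = 1. Remove 1 from q.
No further eliminations apply; c can still be any of 3, 4.

3, 4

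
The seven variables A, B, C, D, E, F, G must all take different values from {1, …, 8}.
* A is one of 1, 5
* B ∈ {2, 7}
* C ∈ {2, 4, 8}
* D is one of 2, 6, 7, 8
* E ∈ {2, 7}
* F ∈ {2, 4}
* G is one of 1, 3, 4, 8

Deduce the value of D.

6

B and E share exactly the 2 values {2, 7}; by pigeonhole those values go to them, so strike 2, 7 from C, D, F.
F's domain is down to {4}, so F = 4. Eliminate 4 elsewhere: C, G.
C's domain is down to {8}, so C = 8. Strike 8 from D, G.
So D = 6.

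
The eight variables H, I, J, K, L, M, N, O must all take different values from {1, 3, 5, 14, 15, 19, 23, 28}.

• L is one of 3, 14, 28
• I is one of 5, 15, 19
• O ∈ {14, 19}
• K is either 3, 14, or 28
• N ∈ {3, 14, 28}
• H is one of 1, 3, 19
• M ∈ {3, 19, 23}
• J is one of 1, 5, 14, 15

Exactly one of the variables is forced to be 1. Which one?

The 8 variables draw from only 8 values {1, 3, 5, 14, 15, 19, 23, 28}, so each is used; only M can be 23, hence M = 23.
K, L, N between them cover only {3, 14, 28} — a naked triple. Remove those values from H, J, O.
That leaves O = 19. Strike 19 from H, I.
So 1 goes to H.

H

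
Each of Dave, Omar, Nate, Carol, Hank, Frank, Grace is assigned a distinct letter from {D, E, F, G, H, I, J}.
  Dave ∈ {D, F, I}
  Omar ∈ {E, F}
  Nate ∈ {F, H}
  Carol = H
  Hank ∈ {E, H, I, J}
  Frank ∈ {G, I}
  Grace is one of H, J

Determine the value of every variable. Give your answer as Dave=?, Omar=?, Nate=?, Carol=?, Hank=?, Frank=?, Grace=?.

Dave=D, Omar=E, Nate=F, Carol=H, Hank=I, Frank=G, Grace=J

Carol's domain is down to {H}, so Carol = H. Remove H from Nate, Hank, Grace.
Grace's domain is down to {J}, so Grace = J. Strike J from Hank.
That leaves Nate = F. Strike F from Dave, Omar.
Omar must be E (only option left). So Hank can't be E.
Hank's domain is down to {I}, so Hank = I. Strike I from Dave, Frank.
Frank's domain is down to {G}, so Frank = G.
Dave must be D (only option left).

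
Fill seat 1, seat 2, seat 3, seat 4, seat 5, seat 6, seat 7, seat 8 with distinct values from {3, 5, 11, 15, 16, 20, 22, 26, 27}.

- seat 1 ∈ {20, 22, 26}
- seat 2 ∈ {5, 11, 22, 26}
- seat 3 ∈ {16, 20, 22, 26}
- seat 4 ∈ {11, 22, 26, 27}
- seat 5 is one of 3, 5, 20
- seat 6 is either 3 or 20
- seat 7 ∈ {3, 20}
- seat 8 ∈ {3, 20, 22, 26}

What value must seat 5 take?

5

The 8 variables draw from only 8 values {3, 5, 11, 16, 20, 22, 26, 27}, so each is used; only seat 3 can be 16, hence seat 3 = 16.
Among the 7 still-open variables, 27 fits only seat 4 (and all 7 values in {3, 5, 11, 20, 22, 26, 27} must be used), so seat 4 = 27.
Among the 6 still-open variables, 11 fits only seat 2 (and all 6 values in {3, 5, 11, 20, 22, 26} must be used), so seat 2 = 11.
Among the 5 still-open variables, 5 fits only seat 5 (and all 5 values in {3, 5, 20, 22, 26} must be used), so seat 5 = 5.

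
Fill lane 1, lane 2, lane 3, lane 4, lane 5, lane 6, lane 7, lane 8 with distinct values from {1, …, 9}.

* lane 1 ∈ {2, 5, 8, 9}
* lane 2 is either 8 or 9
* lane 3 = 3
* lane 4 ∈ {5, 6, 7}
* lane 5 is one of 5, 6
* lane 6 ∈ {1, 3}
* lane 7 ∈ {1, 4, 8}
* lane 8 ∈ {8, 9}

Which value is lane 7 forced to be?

4

lane 3 has just one choice, so lane 3 = 3. Remove 3 from lane 6.
lane 6 must be 1 (only option left). Strike 1 from lane 7.
lane 2 and lane 8 share exactly the 2 values {8, 9}; by pigeonhole those values go to them, so strike 8, 9 from lane 1, lane 7.
So lane 7 = 4.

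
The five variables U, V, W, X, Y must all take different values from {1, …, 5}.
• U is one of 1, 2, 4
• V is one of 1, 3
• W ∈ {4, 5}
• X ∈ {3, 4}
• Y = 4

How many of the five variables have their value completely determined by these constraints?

5

Y's domain is down to {4}, so Y = 4. Strike 4 from U, W, X.
W's domain is down to {5}, so W = 5.
That leaves X = 3. Remove 3 from V.
V has just one choice, so V = 1. So U can't be 1.
That leaves U = 2.
Every variable is fixed: U=2, V=1, W=5, X=3, Y=4. That makes 5.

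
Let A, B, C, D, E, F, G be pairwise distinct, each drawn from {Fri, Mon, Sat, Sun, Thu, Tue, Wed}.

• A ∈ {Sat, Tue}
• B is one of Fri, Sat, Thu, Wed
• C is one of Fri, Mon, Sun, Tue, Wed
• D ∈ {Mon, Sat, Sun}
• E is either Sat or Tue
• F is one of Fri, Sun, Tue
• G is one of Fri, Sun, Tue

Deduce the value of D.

Mon

Among the 7 variables, Thu fits only B (and all 7 values in {Fri, Mon, Sat, Sun, Thu, Tue, Wed} must be used), so B = Thu.
The 6 still-open variables together cover exactly {Fri, Mon, Sat, Sun, Tue, Wed} — 6 values for 6 variables — and Wed appears only in C's list, so C = Wed.
The 5 still-open variables together cover exactly {Fri, Mon, Sat, Sun, Tue} — 5 values for 5 variables — and Mon appears only in D's list, so D = Mon.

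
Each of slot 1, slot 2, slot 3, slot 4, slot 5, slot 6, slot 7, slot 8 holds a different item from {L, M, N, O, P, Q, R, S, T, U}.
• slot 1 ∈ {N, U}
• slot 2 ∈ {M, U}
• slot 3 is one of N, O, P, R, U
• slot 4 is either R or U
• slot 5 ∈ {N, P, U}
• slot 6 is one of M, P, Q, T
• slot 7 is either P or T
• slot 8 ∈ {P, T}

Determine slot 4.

Among the 8 variables, O fits only slot 3 (and all 8 values in {M, N, O, P, Q, R, T, U} must be used), so slot 3 = O.
Among the 7 still-open variables, Q fits only slot 6 (and all 7 values in {M, N, P, Q, R, T, U} must be used), so slot 6 = Q.
The 6 still-open variables together cover exactly {M, N, P, R, T, U} — 6 values for 6 variables — and M appears only in slot 2's list, so slot 2 = M.
The 5 still-open variables draw from only 5 values {N, P, R, T, U}, so each is used; only slot 4 can be R, hence slot 4 = R.

R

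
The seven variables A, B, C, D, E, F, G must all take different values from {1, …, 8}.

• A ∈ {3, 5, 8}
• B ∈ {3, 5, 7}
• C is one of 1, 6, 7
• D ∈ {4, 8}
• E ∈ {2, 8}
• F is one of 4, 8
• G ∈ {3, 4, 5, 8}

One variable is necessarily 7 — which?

D and F share exactly the 2 values {4, 8}; by pigeonhole those values go to them, so strike 4, 8 from A, E, G.
E must be 2 (only option left).
The 2 variables A and G are confined to {3, 5}, which locks those values in; drop them from B.
So 7 goes to B.

B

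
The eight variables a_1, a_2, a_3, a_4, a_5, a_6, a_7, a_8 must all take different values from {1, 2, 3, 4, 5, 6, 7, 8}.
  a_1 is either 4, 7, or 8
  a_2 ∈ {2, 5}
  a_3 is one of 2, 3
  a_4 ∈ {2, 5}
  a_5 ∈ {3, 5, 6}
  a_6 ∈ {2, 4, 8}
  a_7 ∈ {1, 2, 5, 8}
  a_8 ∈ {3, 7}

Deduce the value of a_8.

7

The 8 variables together cover exactly {1, 2, 3, 4, 5, 6, 7, 8} — 8 values for 8 variables — and 1 appears only in a_7's list, so a_7 = 1.
The 7 still-open variables draw from only 7 values {2, 3, 4, 5, 6, 7, 8}, so each is used; only a_5 can be 6, hence a_5 = 6.
The 2 variables a_2 and a_4 are confined to {2, 5}, which locks those values in; drop them from a_3, a_6.
a_3 must be 3 (only option left). Remove 3 from a_8.
So a_8 = 7.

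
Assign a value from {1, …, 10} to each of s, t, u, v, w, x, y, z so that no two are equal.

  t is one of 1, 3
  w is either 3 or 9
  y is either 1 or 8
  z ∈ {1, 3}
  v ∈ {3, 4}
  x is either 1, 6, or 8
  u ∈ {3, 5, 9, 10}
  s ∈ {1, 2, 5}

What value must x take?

6

The 2 variables t and z are confined to {1, 3}, which locks those values in; drop them from s, u, v, w, x, y.
v's domain is down to {4}, so v = 4.
w's domain is down to {9}, so w = 9. Strike 9 from u.
That leaves y = 8. Eliminate 8 elsewhere: x.
So x = 6.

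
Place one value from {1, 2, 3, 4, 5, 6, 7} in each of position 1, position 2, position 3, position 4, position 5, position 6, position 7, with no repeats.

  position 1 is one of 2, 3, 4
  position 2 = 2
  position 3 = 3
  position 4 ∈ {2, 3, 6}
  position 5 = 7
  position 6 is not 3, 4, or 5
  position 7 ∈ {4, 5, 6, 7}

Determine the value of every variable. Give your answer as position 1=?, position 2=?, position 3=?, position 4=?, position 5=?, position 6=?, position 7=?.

position 2 must be 2 (only option left). Strike 2 from position 1, position 4, position 6.
That leaves position 3 = 3. So position 1, position 4 can't be 3.
position 4 must be 6 (only option left). Remove 6 from position 6, position 7.
position 5's domain is down to {7}, so position 5 = 7. So position 6, position 7 can't be 7.
position 6 must be 1 (only option left).
position 1's domain is down to {4}, so position 1 = 4. Eliminate 4 elsewhere: position 7.
That leaves position 7 = 5.

position 1=4, position 2=2, position 3=3, position 4=6, position 5=7, position 6=1, position 7=5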